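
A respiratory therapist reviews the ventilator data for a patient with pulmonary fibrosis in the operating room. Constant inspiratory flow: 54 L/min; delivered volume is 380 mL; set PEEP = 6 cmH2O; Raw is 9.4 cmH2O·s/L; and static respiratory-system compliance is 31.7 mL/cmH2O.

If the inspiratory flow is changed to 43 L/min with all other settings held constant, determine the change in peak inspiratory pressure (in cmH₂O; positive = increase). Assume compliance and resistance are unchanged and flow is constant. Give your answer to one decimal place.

Flow: 54 L/min ÷ 60 = 0.9 L/s.
New flow: 43 L/min ÷ 60 = 0.7167 L/s.
PIP = Vt/C + R·V̇ + PEEP (constant-flow equation of motion).
Only the resistive term changes: ΔPIP = R × ΔV̇ = 9.4 × (0.7167 − 0.9) = 9.4 × -0.1833 = -1.723 cmH2O.

-1.7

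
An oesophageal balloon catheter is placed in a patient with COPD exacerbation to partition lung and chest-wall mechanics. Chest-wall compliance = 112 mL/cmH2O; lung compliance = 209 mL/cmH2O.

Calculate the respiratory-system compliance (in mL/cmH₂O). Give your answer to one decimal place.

Lung and chest wall are elastances in series: 1/Crs = 1/CL + 1/Ccw.
1/Crs = 1/209 + 1/112 = 0.01371.
Crs = 72.939 mL/cmH2O.

72.9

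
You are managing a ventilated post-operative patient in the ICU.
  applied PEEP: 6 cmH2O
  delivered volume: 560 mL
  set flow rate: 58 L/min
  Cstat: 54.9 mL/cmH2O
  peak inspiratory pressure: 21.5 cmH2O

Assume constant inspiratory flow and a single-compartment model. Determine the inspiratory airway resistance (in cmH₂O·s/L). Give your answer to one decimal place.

5.5

Flow: 58 L/min ÷ 60 = 0.9667 L/s.
Equation of motion (constant flow): PIP = Vt/C + R·V̇ + PEEP.
R·V̇ = PIP − Vt/C − PEEP = 21.5 − 560/54.9 − 6 = 21.5 − 10.2 − 6 = 5.3 cmH2O.
R = 5.3 / 0.9667 = 5.483 cmH2O·s/L.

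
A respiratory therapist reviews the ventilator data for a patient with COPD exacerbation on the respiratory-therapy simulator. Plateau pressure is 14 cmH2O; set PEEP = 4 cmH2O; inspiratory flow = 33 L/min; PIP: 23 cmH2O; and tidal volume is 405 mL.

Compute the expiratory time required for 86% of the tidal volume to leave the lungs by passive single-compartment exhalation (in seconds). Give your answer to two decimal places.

Flow: 33 L/min ÷ 60 = 0.55 L/s.
R = (PIP − Pplat)/V̇ = (23 − 14) / 0.55 = 9.0/0.55 = 16.364 cmH2O·s/L.
C = Vt/(Pplat − PEEP) = 405.0 / (14 − 4) = 405.0/10.0 = 40.5 mL/cmH2O.
τ = R × C = 16.364 × 0.0405 L/cmH2O = 0.6627 s.
t = −τ·ln(1 − 0.86) = −0.6627·ln(0.14) = 1.303 s.

1.30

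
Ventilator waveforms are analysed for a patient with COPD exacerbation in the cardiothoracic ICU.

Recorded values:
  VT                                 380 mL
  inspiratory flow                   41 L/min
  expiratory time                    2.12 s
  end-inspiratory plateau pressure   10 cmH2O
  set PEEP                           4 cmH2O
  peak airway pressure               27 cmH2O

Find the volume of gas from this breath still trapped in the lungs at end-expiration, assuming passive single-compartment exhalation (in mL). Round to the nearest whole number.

99

Flow: 41 L/min ÷ 60 = 0.6833 L/s.
R = (PIP − Pplat)/V̇ = (27 − 10) / 0.6833 = 17.0/0.6833 = 24.879 cmH2O·s/L.
C = Vt/(Pplat − PEEP) = 380.0 / (10 − 4) = 380.0/6.0 = 63.333 mL/cmH2O.
τ = R × C = 24.879 × 0.06333 L/cmH2O = 1.576 s.
Fraction remaining = e^(−Te/τ) = e^(−2.12/1.576) = 0.2605.
Trapped volume = 380.0 × 0.2605 = 98.99 mL.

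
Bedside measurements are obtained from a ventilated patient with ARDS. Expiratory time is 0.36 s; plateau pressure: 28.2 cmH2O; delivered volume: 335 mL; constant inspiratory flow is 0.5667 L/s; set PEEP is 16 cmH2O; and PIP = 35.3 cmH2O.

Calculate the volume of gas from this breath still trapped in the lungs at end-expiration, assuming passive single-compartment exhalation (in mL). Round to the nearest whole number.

118

R = (PIP − Pplat)/V̇ = (35.3 − 28.2) / 0.5667 = 7.1/0.5667 = 12.529 cmH2O·s/L.
C = Vt/(Pplat − PEEP) = 335.0 / (28.2 − 16) = 335.0/12.2 = 27.459 mL/cmH2O.
τ = R × C = 12.529 × 0.02746 L/cmH2O = 0.344 s.
Fraction remaining = e^(−Te/τ) = e^(−0.36/0.344) = 0.3512.
Trapped volume = 335.0 × 0.3512 = 117.65 mL.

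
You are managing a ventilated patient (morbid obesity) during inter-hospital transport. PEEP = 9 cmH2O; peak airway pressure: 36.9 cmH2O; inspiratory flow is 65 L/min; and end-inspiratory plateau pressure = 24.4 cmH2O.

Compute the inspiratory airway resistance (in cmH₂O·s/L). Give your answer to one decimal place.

11.5

Flow: 65 L/min ÷ 60 = 1.0833 L/s.
Raw = (PIP − Pplat) / flow = (36.9 − 24.4) / 1.0833 = 12.5 / 1.0833 = 11.539 cmH2O·s/L.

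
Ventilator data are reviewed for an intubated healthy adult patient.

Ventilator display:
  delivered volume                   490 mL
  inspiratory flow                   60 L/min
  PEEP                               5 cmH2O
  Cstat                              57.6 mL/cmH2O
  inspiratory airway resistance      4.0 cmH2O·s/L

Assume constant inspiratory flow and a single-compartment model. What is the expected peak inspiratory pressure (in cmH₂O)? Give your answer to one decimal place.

17.5

Flow: 60 L/min ÷ 60 = 1 L/s.
Equation of motion (constant flow): PIP = Vt/C + R·V̇ + PEEP.
PIP = 490/57.6 + 4.0×1 + 5 = 8.507 + 4.0 + 5 = 17.507 cmH2O.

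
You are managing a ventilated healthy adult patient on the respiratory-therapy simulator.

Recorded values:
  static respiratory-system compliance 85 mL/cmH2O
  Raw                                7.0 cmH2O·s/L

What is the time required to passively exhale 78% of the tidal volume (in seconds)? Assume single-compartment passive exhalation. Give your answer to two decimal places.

τ = R × C = 7.0 × 85 mL/cmH2O = 7.0 × 0.085 L/cmH2O = 0.595 s.
Exhaled fraction f = 1 − e^(−t/τ) → t = −τ·ln(1 − f) = −0.595·ln(0.22) = 0.9009 s.

0.90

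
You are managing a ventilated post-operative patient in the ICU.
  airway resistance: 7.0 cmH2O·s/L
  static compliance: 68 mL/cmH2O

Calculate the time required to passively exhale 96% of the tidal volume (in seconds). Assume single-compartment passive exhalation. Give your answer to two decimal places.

1.53

τ = R × C = 7.0 × 68 mL/cmH2O = 7.0 × 0.068 L/cmH2O = 0.476 s.
Exhaled fraction f = 1 − e^(−t/τ) → t = −τ·ln(1 − f) = −0.476·ln(0.04) = 1.532 s.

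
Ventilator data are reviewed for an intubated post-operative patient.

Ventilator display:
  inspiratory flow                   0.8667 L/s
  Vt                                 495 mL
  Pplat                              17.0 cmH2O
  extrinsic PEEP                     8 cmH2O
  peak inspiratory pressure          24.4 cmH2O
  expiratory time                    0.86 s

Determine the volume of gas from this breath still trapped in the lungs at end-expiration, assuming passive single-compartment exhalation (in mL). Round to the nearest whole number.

R = (PIP − Pplat)/V̇ = (24.4 − 17.0) / 0.8667 = 7.4/0.8667 = 8.538 cmH2O·s/L.
C = Vt/(Pplat − PEEP) = 495.0 / (17.0 − 8) = 495.0/9.0 = 55.0 mL/cmH2O.
τ = R × C = 8.538 × 0.055 L/cmH2O = 0.4696 s.
Fraction remaining = e^(−Te/τ) = e^(−0.86/0.4696) = 0.1602.
Trapped volume = 495.0 × 0.1602 = 79.299 mL.

79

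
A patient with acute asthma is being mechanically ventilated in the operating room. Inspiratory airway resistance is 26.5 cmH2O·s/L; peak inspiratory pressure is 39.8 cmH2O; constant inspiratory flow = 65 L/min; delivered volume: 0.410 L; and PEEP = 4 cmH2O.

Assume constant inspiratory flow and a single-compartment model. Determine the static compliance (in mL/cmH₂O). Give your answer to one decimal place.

57.8

Flow: 65 L/min ÷ 60 = 1.0833 L/s.
Equation of motion (constant flow): PIP = Vt/C + R·V̇ + PEEP.
Vt/C = PIP − R·V̇ − PEEP = 39.8 − 26.5×1.0833 − 4 = 39.8 − 28.707 − 4 = 7.093 cmH2O.
C = Vt / 7.093 = 410 / 7.093 = 57.803 mL/cmH2O.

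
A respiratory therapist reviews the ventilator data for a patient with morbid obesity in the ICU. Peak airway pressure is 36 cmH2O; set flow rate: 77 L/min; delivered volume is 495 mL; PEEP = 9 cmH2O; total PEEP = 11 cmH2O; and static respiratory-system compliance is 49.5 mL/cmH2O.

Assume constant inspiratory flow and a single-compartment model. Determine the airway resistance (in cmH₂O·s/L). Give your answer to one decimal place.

11.7

Flow: 77 L/min ÷ 60 = 1.2833 L/s.
Total PEEP = 11 cmH2O (set 9 + intrinsic 2); this is the baseline alveolar pressure.
Equation of motion (constant flow): PIP = Vt/C + R·V̇ + PEEP.
R·V̇ = PIP − Vt/C − PEEP = 36 − 495/49.5 − 11 = 36 − 10.0 − 11 = 15.0 cmH2O.
R = 15.0 / 1.2833 = 11.689 cmH2O·s/L.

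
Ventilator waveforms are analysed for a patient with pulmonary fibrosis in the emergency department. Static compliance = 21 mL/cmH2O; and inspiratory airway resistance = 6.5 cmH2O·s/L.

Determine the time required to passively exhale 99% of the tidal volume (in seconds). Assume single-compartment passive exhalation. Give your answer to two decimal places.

0.63

τ = R × C = 6.5 × 21 mL/cmH2O = 6.5 × 0.021 L/cmH2O = 0.1365 s.
Exhaled fraction f = 1 − e^(−t/τ) → t = −τ·ln(1 − f) = −0.1365·ln(0.01) = 0.6286 s.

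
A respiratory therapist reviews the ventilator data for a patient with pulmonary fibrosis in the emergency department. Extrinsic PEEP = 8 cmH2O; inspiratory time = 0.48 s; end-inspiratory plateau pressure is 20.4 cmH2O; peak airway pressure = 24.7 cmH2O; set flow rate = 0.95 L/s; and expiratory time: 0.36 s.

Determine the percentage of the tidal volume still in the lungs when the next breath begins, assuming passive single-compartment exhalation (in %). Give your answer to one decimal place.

Vt = flow × Ti = 0.95 L/s × 0.48 s × 1000 mL/L = 456.0 mL.
R = (PIP − Pplat)/V̇ = (24.7 − 20.4) / 0.95 = 4.3/0.95 = 4.526 cmH2O·s/L.
C = Vt/(Pplat − PEEP) = 456.0 / (20.4 − 8) = 456.0/12.4 = 36.774 mL/cmH2O.
τ = R × C = 4.526 × 0.03677 L/cmH2O = 0.1664 s.
Fraction remaining at end-expiration = e^(−Te/τ) = e^(−0.36/0.1664) = 0.1149 → 11.49%.

11.5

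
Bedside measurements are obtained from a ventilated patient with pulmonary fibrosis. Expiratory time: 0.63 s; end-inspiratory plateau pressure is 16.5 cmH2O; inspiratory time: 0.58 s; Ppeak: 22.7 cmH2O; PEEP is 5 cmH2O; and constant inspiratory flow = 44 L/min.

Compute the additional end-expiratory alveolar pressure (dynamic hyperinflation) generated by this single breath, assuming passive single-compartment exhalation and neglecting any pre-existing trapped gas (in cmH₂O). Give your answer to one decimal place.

Flow: 44 L/min ÷ 60 = 0.7333 L/s.
Vt = flow × Ti = 0.7333 L/s × 0.58 s × 1000 mL/L = 425.31 mL.
R = (PIP − Pplat)/V̇ = (22.7 − 16.5) / 0.7333 = 6.2/0.7333 = 8.455 cmH2O·s/L.
C = Vt/(Pplat − PEEP) = 425.31 / (16.5 − 5) = 425.31/11.5 = 36.983 mL/cmH2O.
τ = R × C = 8.455 × 0.03698 L/cmH2O = 0.3127 s.
Fraction remaining = e^(−Te/τ) = e^(−0.63/0.3127) = 0.1334; trapped volume = 425.31 × 0.1334 = 56.736 mL.
Additional alveolar pressure from trapping ≈ V_trapped / C = 56.736 / 36.983 = 1.534 cmH2O.

1.5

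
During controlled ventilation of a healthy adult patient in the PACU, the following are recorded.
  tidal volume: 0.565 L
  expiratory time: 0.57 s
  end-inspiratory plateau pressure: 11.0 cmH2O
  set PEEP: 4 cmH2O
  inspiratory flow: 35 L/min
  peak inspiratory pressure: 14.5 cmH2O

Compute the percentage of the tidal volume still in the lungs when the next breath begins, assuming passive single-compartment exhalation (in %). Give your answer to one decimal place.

30.8

Flow: 35 L/min ÷ 60 = 0.5833 L/s.
R = (PIP − Pplat)/V̇ = (14.5 − 11.0) / 0.5833 = 3.5/0.5833 = 6.0 cmH2O·s/L.
C = Vt/(Pplat − PEEP) = 565.0 / (11.0 − 4) = 565.0/7.0 = 80.714 mL/cmH2O.
τ = R × C = 6.0 × 0.08071 L/cmH2O = 0.4843 s.
Fraction remaining at end-expiration = e^(−Te/τ) = e^(−0.57/0.4843) = 0.3082 → 30.82%.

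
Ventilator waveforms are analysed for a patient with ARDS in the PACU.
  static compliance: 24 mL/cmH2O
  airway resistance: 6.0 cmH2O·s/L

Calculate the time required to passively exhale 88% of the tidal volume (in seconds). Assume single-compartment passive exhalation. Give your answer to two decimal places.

τ = R × C = 6.0 × 24 mL/cmH2O = 6.0 × 0.024 L/cmH2O = 0.144 s.
Exhaled fraction f = 1 − e^(−t/τ) → t = −τ·ln(1 − f) = −0.144·ln(0.12) = 0.3053 s.

0.31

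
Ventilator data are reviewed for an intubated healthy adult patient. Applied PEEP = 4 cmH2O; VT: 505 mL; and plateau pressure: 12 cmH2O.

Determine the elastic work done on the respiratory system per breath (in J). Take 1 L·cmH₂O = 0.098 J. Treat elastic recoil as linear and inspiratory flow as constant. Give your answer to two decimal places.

Elastic work ≈ ½ × (Pplat − PEEP) × Vt = 0.5 × (12 − 4) × 0.505 L = 0.5 × 8.0 × 0.505 = 2.02 L·cmH2O.
× 0.098 J/(L·cmH2O) → 0.198 J.

0.20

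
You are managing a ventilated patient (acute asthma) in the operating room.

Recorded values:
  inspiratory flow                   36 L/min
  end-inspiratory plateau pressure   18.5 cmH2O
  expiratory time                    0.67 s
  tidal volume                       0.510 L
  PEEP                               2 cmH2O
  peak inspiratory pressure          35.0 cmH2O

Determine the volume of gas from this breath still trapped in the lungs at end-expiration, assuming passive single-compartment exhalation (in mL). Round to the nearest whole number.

232

Flow: 36 L/min ÷ 60 = 0.6 L/s.
R = (PIP − Pplat)/V̇ = (35.0 − 18.5) / 0.6 = 16.5/0.6 = 27.5 cmH2O·s/L.
C = Vt/(Pplat − PEEP) = 510.0 / (18.5 − 2) = 510.0/16.5 = 30.909 mL/cmH2O.
τ = R × C = 27.5 × 0.03091 L/cmH2O = 0.85 s.
Fraction remaining = e^(−Te/τ) = e^(−0.67/0.85) = 0.4546.
Trapped volume = 510.0 × 0.4546 = 231.85 mL.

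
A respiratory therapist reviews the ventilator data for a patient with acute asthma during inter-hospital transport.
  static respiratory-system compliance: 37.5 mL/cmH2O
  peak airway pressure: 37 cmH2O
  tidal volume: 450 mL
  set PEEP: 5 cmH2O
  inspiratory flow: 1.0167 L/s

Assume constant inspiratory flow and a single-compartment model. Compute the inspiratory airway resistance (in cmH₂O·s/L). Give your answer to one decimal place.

Equation of motion (constant flow): PIP = Vt/C + R·V̇ + PEEP.
R·V̇ = PIP − Vt/C − PEEP = 37 − 450/37.5 − 5 = 37 − 12.0 − 5 = 20.0 cmH2O.
R = 20.0 / 1.0167 = 19.671 cmH2O·s/L.

19.7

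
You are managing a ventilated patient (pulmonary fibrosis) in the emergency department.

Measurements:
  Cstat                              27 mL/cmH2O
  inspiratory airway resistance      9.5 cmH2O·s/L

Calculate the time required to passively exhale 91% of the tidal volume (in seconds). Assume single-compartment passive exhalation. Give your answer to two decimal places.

0.62

τ = R × C = 9.5 × 27 mL/cmH2O = 9.5 × 0.027 L/cmH2O = 0.2565 s.
Exhaled fraction f = 1 − e^(−t/τ) → t = −τ·ln(1 − f) = −0.2565·ln(0.09) = 0.6176 s.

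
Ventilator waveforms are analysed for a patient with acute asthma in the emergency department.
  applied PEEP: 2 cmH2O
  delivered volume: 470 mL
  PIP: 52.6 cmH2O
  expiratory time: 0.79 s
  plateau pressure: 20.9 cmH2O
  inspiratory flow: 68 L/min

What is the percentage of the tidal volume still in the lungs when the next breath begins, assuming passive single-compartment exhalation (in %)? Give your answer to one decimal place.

Flow: 68 L/min ÷ 60 = 1.1333 L/s.
R = (PIP − Pplat)/V̇ = (52.6 − 20.9) / 1.1333 = 31.7/1.1333 = 27.971 cmH2O·s/L.
C = Vt/(Pplat − PEEP) = 470.0 / (20.9 − 2) = 470.0/18.9 = 24.868 mL/cmH2O.
τ = R × C = 27.971 × 0.02487 L/cmH2O = 0.6956 s.
Fraction remaining at end-expiration = e^(−Te/τ) = e^(−0.79/0.6956) = 0.3212 → 32.12%.

32.1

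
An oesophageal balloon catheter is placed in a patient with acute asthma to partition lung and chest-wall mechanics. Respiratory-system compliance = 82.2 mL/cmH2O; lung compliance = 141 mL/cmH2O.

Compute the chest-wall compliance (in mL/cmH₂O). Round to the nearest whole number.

197

1/Ccw = 1/Crs − 1/CL.
1/Ccw = 1/82.2 − 1/141 = 0.005073.
Ccw = 197.12 mL/cmH2O.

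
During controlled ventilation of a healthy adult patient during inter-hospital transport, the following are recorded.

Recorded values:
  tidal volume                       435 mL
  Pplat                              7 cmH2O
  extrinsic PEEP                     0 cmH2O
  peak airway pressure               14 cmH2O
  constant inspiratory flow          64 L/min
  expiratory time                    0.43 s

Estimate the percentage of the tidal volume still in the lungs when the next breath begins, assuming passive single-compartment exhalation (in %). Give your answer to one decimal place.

34.8

Flow: 64 L/min ÷ 60 = 1.0667 L/s.
R = (PIP − Pplat)/V̇ = (14 − 7) / 1.0667 = 7.0/1.0667 = 6.562 cmH2O·s/L.
C = Vt/(Pplat − PEEP) = 435.0 / (7 − 0) = 435.0/7.0 = 62.143 mL/cmH2O.
τ = R × C = 6.562 × 0.06214 L/cmH2O = 0.4078 s.
Fraction remaining at end-expiration = e^(−Te/τ) = e^(−0.43/0.4078) = 0.3484 → 34.84%.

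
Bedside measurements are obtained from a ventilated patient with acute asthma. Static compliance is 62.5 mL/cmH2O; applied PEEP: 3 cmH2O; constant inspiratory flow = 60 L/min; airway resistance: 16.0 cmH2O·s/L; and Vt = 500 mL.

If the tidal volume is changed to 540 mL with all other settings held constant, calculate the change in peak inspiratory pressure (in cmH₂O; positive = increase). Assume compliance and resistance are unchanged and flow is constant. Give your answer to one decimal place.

0.6

PIP = Vt/C + R·V̇ + PEEP (constant-flow equation of motion).
Only the elastic term changes: ΔPIP = ΔVt / C = (540 − 500) / 62.5 = 0.64 cmH2O.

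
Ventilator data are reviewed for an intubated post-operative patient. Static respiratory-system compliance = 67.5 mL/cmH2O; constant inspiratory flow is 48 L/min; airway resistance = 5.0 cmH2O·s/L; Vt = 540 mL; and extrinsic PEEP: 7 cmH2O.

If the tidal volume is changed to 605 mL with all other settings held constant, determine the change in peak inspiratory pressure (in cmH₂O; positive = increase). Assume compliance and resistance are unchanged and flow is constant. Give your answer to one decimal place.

PIP = Vt/C + R·V̇ + PEEP (constant-flow equation of motion).
Only the elastic term changes: ΔPIP = ΔVt / C = (605 − 540) / 67.5 = 0.963 cmH2O.

1.0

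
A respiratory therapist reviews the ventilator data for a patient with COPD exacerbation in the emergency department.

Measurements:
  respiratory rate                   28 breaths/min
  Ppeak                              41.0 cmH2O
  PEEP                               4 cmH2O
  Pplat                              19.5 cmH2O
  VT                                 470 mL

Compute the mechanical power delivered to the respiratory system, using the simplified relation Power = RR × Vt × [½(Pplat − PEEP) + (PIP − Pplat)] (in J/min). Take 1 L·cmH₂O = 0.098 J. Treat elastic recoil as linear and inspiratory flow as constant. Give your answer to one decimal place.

Per-breath work = Vt × [½(Pplat−PEEP) + (PIP−Pplat)] = 0.470 × [0.5×15.5 + 21.5] = 0.470 × 29.25 = 13.748 L·cmH2O.
Power = 28 × 13.748 = 384.94 L·cmH2O/min.
× 0.098 J/(L·cmH2O) → 37.724 J/min.

37.7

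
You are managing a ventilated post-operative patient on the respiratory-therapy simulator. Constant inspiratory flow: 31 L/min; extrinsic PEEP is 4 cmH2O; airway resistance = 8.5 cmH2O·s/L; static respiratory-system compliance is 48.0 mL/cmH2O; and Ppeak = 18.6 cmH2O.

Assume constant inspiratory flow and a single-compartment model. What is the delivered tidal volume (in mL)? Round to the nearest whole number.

Flow: 31 L/min ÷ 60 = 0.5167 L/s.
Equation of motion (constant flow): PIP = Vt/C + R·V̇ + PEEP.
Vt/C = PIP − R·V̇ − PEEP = 18.6 − 4.392 − 4 = 10.208 cmH2O.
Vt = C × 10.208 = 48.0 × 10.208 = 489.98 mL.

490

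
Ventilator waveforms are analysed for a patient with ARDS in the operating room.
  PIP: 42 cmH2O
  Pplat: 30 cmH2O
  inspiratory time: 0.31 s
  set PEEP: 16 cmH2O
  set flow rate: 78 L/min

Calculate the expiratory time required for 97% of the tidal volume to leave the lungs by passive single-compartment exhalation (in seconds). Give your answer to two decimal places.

Flow: 78 L/min ÷ 60 = 1.3 L/s.
Vt = flow × Ti = 1.3 L/s × 0.31 s × 1000 mL/L = 403.0 mL.
R = (PIP − Pplat)/V̇ = (42 − 30) / 1.3 = 12.0/1.3 = 9.231 cmH2O·s/L.
C = Vt/(Pplat − PEEP) = 403.0 / (30 − 16) = 403.0/14.0 = 28.786 mL/cmH2O.
τ = R × C = 9.231 × 0.02879 L/cmH2O = 0.2658 s.
t = −τ·ln(1 − 0.97) = −0.2658·ln(0.03) = 0.932 s.

0.93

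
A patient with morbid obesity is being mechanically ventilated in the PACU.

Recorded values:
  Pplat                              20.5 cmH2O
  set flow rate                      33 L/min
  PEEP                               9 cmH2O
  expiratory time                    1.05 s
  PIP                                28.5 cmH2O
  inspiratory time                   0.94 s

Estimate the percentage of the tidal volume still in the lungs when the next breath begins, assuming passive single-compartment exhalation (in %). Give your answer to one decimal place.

Flow: 33 L/min ÷ 60 = 0.55 L/s.
Vt = flow × Ti = 0.55 L/s × 0.94 s × 1000 mL/L = 517.0 mL.
R = (PIP − Pplat)/V̇ = (28.5 − 20.5) / 0.55 = 8.0/0.55 = 14.545 cmH2O·s/L.
C = Vt/(Pplat − PEEP) = 517.0 / (20.5 − 9) = 517.0/11.5 = 44.957 mL/cmH2O.
τ = R × C = 14.545 × 0.04496 L/cmH2O = 0.6539 s.
Fraction remaining at end-expiration = e^(−Te/τ) = e^(−1.05/0.6539) = 0.2007 → 20.07%.

20.1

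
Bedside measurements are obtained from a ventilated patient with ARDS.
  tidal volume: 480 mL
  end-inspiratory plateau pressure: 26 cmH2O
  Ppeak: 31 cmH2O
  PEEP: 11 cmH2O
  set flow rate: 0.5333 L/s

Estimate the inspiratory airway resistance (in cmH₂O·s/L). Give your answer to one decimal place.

9.4

Raw = (PIP − Pplat) / flow = (31 − 26) / 0.5333 = 5.0 / 0.5333 = 9.376 cmH2O·s/L.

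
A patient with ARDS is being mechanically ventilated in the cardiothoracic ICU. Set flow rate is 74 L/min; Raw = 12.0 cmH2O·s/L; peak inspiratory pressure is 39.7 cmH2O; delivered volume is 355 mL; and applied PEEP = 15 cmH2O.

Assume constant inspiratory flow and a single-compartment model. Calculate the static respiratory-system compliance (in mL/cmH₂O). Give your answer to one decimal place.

35.9

Flow: 74 L/min ÷ 60 = 1.2333 L/s.
Equation of motion (constant flow): PIP = Vt/C + R·V̇ + PEEP.
Vt/C = PIP − R·V̇ − PEEP = 39.7 − 12.0×1.2333 − 15 = 39.7 − 14.8 − 15 = 9.9 cmH2O.
C = Vt / 9.9 = 355 / 9.9 = 35.859 mL/cmH2O.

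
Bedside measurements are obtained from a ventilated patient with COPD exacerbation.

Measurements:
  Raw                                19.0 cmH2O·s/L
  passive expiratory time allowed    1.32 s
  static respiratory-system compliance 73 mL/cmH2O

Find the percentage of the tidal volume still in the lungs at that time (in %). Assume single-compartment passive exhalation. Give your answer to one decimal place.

τ = R × C = 19.0 × 73 mL/cmH2O = 19.0 × 0.073 L/cmH2O = 1.387 s.
Passive exhalation: V(t)/V₀ = e^(−t/τ) = e^(−1.32/1.387) = 0.3861.
Fraction remaining = 0.3861 → 38.61%.

38.6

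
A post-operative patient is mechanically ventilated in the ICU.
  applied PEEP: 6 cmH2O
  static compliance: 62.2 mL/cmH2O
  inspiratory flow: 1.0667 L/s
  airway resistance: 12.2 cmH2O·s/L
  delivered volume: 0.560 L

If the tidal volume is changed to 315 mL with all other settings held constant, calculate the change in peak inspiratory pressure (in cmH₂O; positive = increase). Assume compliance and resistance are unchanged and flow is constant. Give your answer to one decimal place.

PIP = Vt/C + R·V̇ + PEEP (constant-flow equation of motion).
Only the elastic term changes: ΔPIP = ΔVt / C = (315 − 560) / 62.2 = -3.939 cmH2O.

-3.9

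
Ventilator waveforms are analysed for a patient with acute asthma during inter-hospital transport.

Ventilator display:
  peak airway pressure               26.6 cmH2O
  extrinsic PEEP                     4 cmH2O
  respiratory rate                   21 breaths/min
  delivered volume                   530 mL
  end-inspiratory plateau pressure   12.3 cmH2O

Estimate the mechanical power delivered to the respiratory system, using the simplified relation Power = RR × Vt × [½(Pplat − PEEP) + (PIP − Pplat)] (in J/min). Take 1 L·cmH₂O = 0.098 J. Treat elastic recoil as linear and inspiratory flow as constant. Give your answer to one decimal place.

Per-breath work = Vt × [½(Pplat−PEEP) + (PIP−Pplat)] = 0.530 × [0.5×8.3 + 14.3] = 0.530 × 18.45 = 9.779 L·cmH2O.
Power = 21 × 9.779 = 205.36 L·cmH2O/min.
× 0.098 J/(L·cmH2O) → 20.125 J/min.

20.1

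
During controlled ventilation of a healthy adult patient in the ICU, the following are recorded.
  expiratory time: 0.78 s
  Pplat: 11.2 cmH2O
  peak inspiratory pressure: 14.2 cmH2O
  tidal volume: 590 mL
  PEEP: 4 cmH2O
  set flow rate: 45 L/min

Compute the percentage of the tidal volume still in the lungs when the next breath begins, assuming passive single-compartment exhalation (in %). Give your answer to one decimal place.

9.3

Flow: 45 L/min ÷ 60 = 0.75 L/s.
R = (PIP − Pplat)/V̇ = (14.2 − 11.2) / 0.75 = 3.0/0.75 = 4.0 cmH2O·s/L.
C = Vt/(Pplat − PEEP) = 590.0 / (11.2 − 4) = 590.0/7.2 = 81.944 mL/cmH2O.
τ = R × C = 4.0 × 0.08194 L/cmH2O = 0.3278 s.
Fraction remaining at end-expiration = e^(−Te/τ) = e^(−0.78/0.3278) = 0.0926 → 9.26%.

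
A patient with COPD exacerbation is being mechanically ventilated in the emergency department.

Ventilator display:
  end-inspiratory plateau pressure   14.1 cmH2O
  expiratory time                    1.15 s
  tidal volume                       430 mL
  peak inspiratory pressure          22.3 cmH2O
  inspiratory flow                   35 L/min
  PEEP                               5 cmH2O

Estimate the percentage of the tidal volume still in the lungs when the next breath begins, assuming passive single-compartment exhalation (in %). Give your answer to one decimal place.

17.7

Flow: 35 L/min ÷ 60 = 0.5833 L/s.
R = (PIP − Pplat)/V̇ = (22.3 − 14.1) / 0.5833 = 8.2/0.5833 = 14.058 cmH2O·s/L.
C = Vt/(Pplat − PEEP) = 430.0 / (14.1 − 5) = 430.0/9.1 = 47.253 mL/cmH2O.
τ = R × C = 14.058 × 0.04725 L/cmH2O = 0.6642 s.
Fraction remaining at end-expiration = e^(−Te/τ) = e^(−1.15/0.6642) = 0.177 → 17.7%.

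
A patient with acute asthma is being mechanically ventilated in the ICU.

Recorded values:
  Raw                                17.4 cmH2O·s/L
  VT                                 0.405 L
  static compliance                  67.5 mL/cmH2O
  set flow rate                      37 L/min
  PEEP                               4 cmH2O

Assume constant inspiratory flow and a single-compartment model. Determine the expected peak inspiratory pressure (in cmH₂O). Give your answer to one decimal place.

20.7

Flow: 37 L/min ÷ 60 = 0.6167 L/s.
Equation of motion (constant flow): PIP = Vt/C + R·V̇ + PEEP.
PIP = 405/67.5 + 17.4×0.6167 + 4 = 6.0 + 10.731 + 4 = 20.731 cmH2O.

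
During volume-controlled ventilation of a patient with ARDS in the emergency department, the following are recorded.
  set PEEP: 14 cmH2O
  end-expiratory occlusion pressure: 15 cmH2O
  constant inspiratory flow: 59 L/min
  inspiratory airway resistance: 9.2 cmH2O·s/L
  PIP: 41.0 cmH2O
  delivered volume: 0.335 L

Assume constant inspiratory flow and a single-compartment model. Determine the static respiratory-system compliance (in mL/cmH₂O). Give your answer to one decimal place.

19.8

Flow: 59 L/min ÷ 60 = 0.9833 L/s.
Total PEEP = 15 cmH2O (set 14 + intrinsic 1); this is the baseline alveolar pressure.
Equation of motion (constant flow): PIP = Vt/C + R·V̇ + PEEP.
Vt/C = PIP − R·V̇ − PEEP = 41.0 − 9.2×0.9833 − 15 = 41.0 − 9.046 − 15 = 16.954 cmH2O.
C = Vt / 16.954 = 335 / 16.954 = 19.759 mL/cmH2O.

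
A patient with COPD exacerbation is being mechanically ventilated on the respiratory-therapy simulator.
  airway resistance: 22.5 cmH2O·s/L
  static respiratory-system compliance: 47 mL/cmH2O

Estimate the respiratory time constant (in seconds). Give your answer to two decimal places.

τ = R × C = 22.5 × 47 mL/cmH2O = 22.5 × 0.047 L/cmH2O = 1.058 s.

1.06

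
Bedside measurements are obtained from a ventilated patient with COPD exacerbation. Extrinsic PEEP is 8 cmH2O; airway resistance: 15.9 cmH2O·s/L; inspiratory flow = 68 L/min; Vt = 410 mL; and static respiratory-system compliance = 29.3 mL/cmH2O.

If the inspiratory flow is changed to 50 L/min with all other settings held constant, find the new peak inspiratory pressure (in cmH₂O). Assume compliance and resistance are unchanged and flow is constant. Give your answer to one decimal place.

35.2

Flow: 68 L/min ÷ 60 = 1.1333 L/s.
New flow: 50 L/min ÷ 60 = 0.8333 L/s.
PIP = Vt/C + R·V̇ + PEEP (constant-flow equation of motion).
Only the resistive term changes: ΔPIP = R × ΔV̇ = 15.9 × (0.8333 − 1.1333) = 15.9 × -0.3 = -4.77 cmH2O.
Original PIP = 410/29.3 + 15.9×1.1333 + 8 = 40.013 cmH2O; new PIP = 40.013 + (-4.77) = 35.243 cmH2O.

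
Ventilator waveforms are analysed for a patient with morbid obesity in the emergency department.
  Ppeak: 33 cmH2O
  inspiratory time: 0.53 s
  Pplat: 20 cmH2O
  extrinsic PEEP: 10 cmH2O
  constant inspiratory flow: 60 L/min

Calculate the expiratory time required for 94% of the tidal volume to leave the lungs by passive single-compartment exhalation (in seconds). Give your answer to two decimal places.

1.94

Flow: 60 L/min ÷ 60 = 1 L/s.
Vt = flow × Ti = 1 L/s × 0.53 s × 1000 mL/L = 530.0 mL.
R = (PIP − Pplat)/V̇ = (33 − 20) / 1 = 13.0/1 = 13.0 cmH2O·s/L.
C = Vt/(Pplat − PEEP) = 530.0 / (20 − 10) = 530.0/10.0 = 53.0 mL/cmH2O.
τ = R × C = 13.0 × 0.053 L/cmH2O = 0.689 s.
t = −τ·ln(1 − 0.94) = −0.689·ln(0.06) = 1.938 s.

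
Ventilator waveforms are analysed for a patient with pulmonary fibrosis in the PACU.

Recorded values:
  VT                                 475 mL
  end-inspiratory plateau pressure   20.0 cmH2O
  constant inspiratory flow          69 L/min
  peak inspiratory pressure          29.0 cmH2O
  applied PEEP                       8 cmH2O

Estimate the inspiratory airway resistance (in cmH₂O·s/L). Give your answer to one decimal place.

7.8

Flow: 69 L/min ÷ 60 = 1.15 L/s.
Raw = (PIP − Pplat) / flow = (29.0 − 20.0) / 1.15 = 9.0 / 1.15 = 7.826 cmH2O·s/L.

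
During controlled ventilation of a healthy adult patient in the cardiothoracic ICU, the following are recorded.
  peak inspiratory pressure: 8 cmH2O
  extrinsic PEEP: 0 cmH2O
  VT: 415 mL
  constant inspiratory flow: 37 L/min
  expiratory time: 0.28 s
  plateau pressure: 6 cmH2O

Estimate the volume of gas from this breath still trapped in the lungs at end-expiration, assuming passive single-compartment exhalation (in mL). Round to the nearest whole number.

Flow: 37 L/min ÷ 60 = 0.6167 L/s.
R = (PIP − Pplat)/V̇ = (8 − 6) / 0.6167 = 2.0/0.6167 = 3.243 cmH2O·s/L.
C = Vt/(Pplat − PEEP) = 415.0 / (6 − 0) = 415.0/6.0 = 69.167 mL/cmH2O.
τ = R × C = 3.243 × 0.06917 L/cmH2O = 0.2243 s.
Fraction remaining = e^(−Te/τ) = e^(−0.28/0.2243) = 0.287.
Trapped volume = 415.0 × 0.287 = 119.11 mL.

119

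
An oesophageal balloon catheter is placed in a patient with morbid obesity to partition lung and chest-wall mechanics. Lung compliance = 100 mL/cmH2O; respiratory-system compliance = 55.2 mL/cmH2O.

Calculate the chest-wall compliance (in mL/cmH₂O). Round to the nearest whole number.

1/Ccw = 1/Crs − 1/CL.
1/Ccw = 1/55.2 − 1/100 = 0.008116.
Ccw = 123.21 mL/cmH2O.

123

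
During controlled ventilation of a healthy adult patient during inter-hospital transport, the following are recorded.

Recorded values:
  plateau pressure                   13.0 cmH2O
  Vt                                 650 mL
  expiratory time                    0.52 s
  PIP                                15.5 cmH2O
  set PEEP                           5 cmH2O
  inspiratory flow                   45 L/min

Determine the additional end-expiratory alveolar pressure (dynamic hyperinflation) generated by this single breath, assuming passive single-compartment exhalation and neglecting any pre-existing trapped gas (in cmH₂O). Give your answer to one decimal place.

Flow: 45 L/min ÷ 60 = 0.75 L/s.
R = (PIP − Pplat)/V̇ = (15.5 − 13.0) / 0.75 = 2.5/0.75 = 3.333 cmH2O·s/L.
C = Vt/(Pplat − PEEP) = 650.0 / (13.0 − 5) = 650.0/8.0 = 81.25 mL/cmH2O.
τ = R × C = 3.333 × 0.08125 L/cmH2O = 0.2708 s.
Fraction remaining = e^(−Te/τ) = e^(−0.52/0.2708) = 0.1466; trapped volume = 650.0 × 0.1466 = 95.29 mL.
Additional alveolar pressure from trapping ≈ V_trapped / C = 95.29 / 81.25 = 1.173 cmH2O.

1.2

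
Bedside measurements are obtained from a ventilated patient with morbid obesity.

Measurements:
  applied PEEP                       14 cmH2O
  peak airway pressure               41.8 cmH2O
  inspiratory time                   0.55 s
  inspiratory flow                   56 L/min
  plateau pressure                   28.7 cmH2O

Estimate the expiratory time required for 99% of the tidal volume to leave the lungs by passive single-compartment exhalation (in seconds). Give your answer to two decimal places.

2.26

Flow: 56 L/min ÷ 60 = 0.9333 L/s.
Vt = flow × Ti = 0.9333 L/s × 0.55 s × 1000 mL/L = 513.32 mL.
R = (PIP − Pplat)/V̇ = (41.8 − 28.7) / 0.9333 = 13.1/0.9333 = 14.036 cmH2O·s/L.
C = Vt/(Pplat − PEEP) = 513.32 / (28.7 − 14) = 513.32/14.7 = 34.92 mL/cmH2O.
τ = R × C = 14.036 × 0.03492 L/cmH2O = 0.4901 s.
t = −τ·ln(1 − 0.99) = −0.4901·ln(0.01) = 2.257 s.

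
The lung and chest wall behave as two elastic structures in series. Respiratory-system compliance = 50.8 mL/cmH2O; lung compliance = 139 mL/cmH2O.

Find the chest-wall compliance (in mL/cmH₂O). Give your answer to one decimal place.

80.1

1/Ccw = 1/Crs − 1/CL.
1/Ccw = 1/50.8 − 1/139 = 0.01249.
Ccw = 80.064 mL/cmH2O.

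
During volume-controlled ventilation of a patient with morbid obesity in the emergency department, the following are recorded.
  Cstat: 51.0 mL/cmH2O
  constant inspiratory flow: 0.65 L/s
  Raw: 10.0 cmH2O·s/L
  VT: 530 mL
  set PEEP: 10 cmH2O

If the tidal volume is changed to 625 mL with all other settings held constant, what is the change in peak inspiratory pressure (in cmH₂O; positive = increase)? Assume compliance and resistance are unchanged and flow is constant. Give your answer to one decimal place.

PIP = Vt/C + R·V̇ + PEEP (constant-flow equation of motion).
Only the elastic term changes: ΔPIP = ΔVt / C = (625 − 530) / 51.0 = 1.863 cmH2O.

1.9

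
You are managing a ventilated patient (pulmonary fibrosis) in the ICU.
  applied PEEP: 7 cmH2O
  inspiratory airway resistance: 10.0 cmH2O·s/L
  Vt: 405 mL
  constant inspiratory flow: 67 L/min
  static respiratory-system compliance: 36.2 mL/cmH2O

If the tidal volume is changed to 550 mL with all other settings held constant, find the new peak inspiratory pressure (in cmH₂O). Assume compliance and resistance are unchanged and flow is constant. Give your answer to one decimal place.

Flow: 67 L/min ÷ 60 = 1.1167 L/s.
PIP = Vt/C + R·V̇ + PEEP (constant-flow equation of motion).
Only the elastic term changes: ΔPIP = ΔVt / C = (550 − 405) / 36.2 = 4.006 cmH2O.
Original PIP = 405/36.2 + 10.0×1.1167 + 7 = 29.355 cmH2O; new PIP = 29.355 + (4.006) = 33.361 cmH2O.

33.4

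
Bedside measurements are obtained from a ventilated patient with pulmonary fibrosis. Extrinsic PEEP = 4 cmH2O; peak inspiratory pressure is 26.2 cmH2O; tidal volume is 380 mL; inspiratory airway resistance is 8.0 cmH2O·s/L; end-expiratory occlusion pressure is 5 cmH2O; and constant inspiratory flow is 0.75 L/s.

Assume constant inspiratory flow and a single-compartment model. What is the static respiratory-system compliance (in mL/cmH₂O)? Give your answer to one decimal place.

Total PEEP = 5 cmH2O (set 4 + intrinsic 1); this is the baseline alveolar pressure.
Equation of motion (constant flow): PIP = Vt/C + R·V̇ + PEEP.
Vt/C = PIP − R·V̇ − PEEP = 26.2 − 8.0×0.75 − 5 = 26.2 − 6.0 − 5 = 15.2 cmH2O.
C = Vt / 15.2 = 380 / 15.2 = 25.0 mL/cmH2O.

25.0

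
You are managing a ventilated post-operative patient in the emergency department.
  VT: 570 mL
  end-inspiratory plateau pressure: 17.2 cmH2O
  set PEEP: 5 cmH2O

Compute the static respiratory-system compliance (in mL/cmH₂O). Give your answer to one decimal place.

Cstat = Vt / (Pplat − PEEP) = 570 / (17.2 − 5) = 570 / 12.2 = 46.721 mL/cmH2O.

46.7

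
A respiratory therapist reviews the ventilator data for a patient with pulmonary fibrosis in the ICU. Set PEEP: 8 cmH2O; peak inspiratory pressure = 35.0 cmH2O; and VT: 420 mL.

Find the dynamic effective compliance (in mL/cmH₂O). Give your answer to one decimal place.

15.6

Dynamic compliance = Vt / (PIP − PEEP) = 420 / (35.0 − 8) = 420 / 27.0 = 15.556 mL/cmH2O.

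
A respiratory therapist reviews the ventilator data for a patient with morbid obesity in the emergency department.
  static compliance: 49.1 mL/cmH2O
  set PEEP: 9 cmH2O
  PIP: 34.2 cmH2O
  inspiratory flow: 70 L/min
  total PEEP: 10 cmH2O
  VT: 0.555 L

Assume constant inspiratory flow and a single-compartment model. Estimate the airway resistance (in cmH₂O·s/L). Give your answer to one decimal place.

Flow: 70 L/min ÷ 60 = 1.1667 L/s.
Total PEEP = 10 cmH2O (set 9 + intrinsic 1); this is the baseline alveolar pressure.
Equation of motion (constant flow): PIP = Vt/C + R·V̇ + PEEP.
R·V̇ = PIP − Vt/C − PEEP = 34.2 − 555/49.1 − 10 = 34.2 − 11.303 − 10 = 12.897 cmH2O.
R = 12.897 / 1.1667 = 11.054 cmH2O·s/L.

11.1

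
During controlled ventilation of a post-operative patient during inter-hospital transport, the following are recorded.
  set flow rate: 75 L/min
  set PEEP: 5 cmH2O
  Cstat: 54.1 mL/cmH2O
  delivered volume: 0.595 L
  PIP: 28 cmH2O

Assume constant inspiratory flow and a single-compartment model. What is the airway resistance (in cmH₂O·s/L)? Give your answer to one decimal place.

Flow: 75 L/min ÷ 60 = 1.25 L/s.
Equation of motion (constant flow): PIP = Vt/C + R·V̇ + PEEP.
R·V̇ = PIP − Vt/C − PEEP = 28 − 595/54.1 − 5 = 28 − 10.998 − 5 = 12.002 cmH2O.
R = 12.002 / 1.25 = 9.602 cmH2O·s/L.

9.6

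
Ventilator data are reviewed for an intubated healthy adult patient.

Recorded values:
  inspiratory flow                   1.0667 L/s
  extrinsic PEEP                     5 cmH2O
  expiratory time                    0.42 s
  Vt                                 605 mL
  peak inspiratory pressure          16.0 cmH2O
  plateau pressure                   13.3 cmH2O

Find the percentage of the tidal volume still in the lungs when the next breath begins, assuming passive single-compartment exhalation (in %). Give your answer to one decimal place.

R = (PIP − Pplat)/V̇ = (16.0 − 13.3) / 1.0667 = 2.7/1.0667 = 2.531 cmH2O·s/L.
C = Vt/(Pplat − PEEP) = 605.0 / (13.3 − 5) = 605.0/8.3 = 72.892 mL/cmH2O.
τ = R × C = 2.531 × 0.07289 L/cmH2O = 0.1845 s.
Fraction remaining at end-expiration = e^(−Te/τ) = e^(−0.42/0.1845) = 0.1027 → 10.27%.

10.3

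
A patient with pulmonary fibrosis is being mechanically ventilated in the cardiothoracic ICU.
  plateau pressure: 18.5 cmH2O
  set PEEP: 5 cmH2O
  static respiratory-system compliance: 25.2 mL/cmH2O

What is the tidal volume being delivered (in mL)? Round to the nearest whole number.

Vt = Cstat × (Pplat − PEEP) = 25.2 × (18.5 − 5) = 25.2 × 13.5 = 340.2 mL.

340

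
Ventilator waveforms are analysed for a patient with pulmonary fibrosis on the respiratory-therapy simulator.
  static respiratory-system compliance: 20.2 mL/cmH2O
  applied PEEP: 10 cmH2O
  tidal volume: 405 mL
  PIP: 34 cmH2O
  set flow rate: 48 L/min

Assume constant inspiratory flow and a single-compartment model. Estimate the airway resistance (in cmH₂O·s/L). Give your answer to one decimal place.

Flow: 48 L/min ÷ 60 = 0.8 L/s.
Equation of motion (constant flow): PIP = Vt/C + R·V̇ + PEEP.
R·V̇ = PIP − Vt/C − PEEP = 34 − 405/20.2 − 10 = 34 − 20.05 − 10 = 3.95 cmH2O.
R = 3.95 / 0.8 = 4.938 cmH2O·s/L.

4.9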